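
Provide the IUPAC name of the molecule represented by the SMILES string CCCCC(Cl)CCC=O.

The longest carbon chain that includes the –CHO group has 8 carbons, so the parent hydride is octane.
The highest-priority functional group is an aldehyde (terminal –CHO), so the name ends in -al.
Number the chain so that the aldehyde carbon is C-1 by definition.
That gives a chloro group at C-4.
The name is 4-chlorooctanal.

4-chlorooctanal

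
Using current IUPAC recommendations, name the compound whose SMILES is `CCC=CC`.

pent-2-ene

The longest chain bearing the multiple bond is 5 carbons long (pentane).
A C=C double bond in the chain gives the infix -ene-.
The numbering direction is chosen so that numbering from this end puts the double bond at C-2 rather than C-3.
This places the double bond between C-2 and C-3.
The name is pent-2-ene.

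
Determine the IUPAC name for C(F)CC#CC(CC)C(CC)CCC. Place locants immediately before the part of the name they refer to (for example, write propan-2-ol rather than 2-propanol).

5,6-diethyl-1-fluoronon-3-yne

Counting along the main chain through the multiple bond gives 9 carbons: the parent is nonane.
A C≡C triple bond in the chain gives the infix -yne-.
Number the chain so that numbering from this end puts the triple bond at C-3 rather than C-6.
That gives the triple bond between C-3 and C-4; ethyl groups at C-5 and C-6; a fluoro group at C-1.
Substituent prefixes are cited in alphabetical order (multiplying prefixes like di-/tri- are ignored for ordering).
The name is 5,6-diethyl-1-fluoronon-3-yne.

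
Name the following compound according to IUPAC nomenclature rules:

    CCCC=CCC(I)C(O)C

3-iodonon-5-en-2-ol

Counting along the main chain through the –OH group and the multiple bond gives 9 carbons: the parent is nonane.
An alcohol (–OH) is the principal characteristic group, giving the suffix -ol.
A C=C double bond in the chain gives the infix -ene-.
The numbering direction is chosen so that numbering from this end puts the hydroxyl group at C-2 rather than C-8.
This places the hydroxyl at C-2; the double bond between C-5 and C-6; an iodo group at C-3.
Putting it together: 3-iodonon-5-en-2-ol.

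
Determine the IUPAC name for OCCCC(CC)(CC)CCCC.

The longest carbon chain that includes the –OH group has 8 carbons, so the parent hydride is octane.
The highest-priority functional group is an alcohol (–OH), so the name ends in -ol.
Choose the numbering such that numbering from this end puts the hydroxyl group at C-1 rather than C-8.
With this numbering: the hydroxyl at C-1; two ethyl groups at C-4.
The name is 4,4-diethyloctan-1-ol.

4,4-diethyloctan-1-ol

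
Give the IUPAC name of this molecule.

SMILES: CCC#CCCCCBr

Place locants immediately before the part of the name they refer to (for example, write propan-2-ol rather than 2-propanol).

8-bromooct-3-yne

The longest chain bearing the multiple bond is 8 carbons long (octane).
A C≡C triple bond in the chain gives the infix -yne-.
Choose the numbering such that numbering from this end puts the triple bond at C-3 rather than C-5.
This places the triple bond between C-3 and C-4; a bromo group at C-8.
Putting it together: 8-bromooct-3-yne.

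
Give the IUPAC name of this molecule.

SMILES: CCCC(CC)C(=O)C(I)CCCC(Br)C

The longest chain bearing the carbonyl is 11 carbons long (undecane).
The principal characteristic group is a ketone (C=O on an internal carbon), named with the suffix -one.
Number the chain so that numbering from this end puts the carbonyl group at C-5 rather than C-7.
This places the carbonyl at C-5; a bromo group at C-10; an ethyl group at C-4; an iodo group at C-6.
The substituents are ordered alphabetically, ignoring any di-/tri- multipliers.
The name is 10-bromo-4-ethyl-6-iodoundecan-5-one.

10-bromo-4-ethyl-6-iodoundecan-5-one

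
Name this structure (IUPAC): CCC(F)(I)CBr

The longest carbon chain is 4 atoms: the parent is butane.
The numbering direction is chosen so that the substituent locant set {1,2,2} is lower than {3,3,4} at the first point of difference.
This places a bromo group at C-1; a fluoro group at C-2; an iodo group at C-2.
The substituents are ordered alphabetically, ignoring any di-/tri- multipliers.
The name is 1-bromo-2-fluoro-2-iodobutane.

1-bromo-2-fluoro-2-iodobutane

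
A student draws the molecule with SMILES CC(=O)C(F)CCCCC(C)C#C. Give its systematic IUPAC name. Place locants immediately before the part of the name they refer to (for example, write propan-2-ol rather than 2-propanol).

The longest carbon chain that includes the carbonyl and the multiple bond has 10 carbons, so the parent hydride is decane.
A ketone (C=O on an internal carbon) is the principal characteristic group, giving the suffix -one.
There is one C≡C triple bond, indicated by the ending -yne.
The numbering direction is chosen so that numbering from this end puts the carbonyl group at C-2 rather than C-9.
This places the carbonyl at C-2; the triple bond between C-9 and C-10; a fluoro group at C-3; a methyl group at C-8.
Prefixes are listed alphabetically: fluoro, methyl.
The name is 3-fluoro-8-methyldec-9-yn-2-one.

3-fluoro-8-methyldec-9-yn-2-one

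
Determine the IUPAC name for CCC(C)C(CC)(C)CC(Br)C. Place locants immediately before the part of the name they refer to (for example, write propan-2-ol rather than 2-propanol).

The longest continuous carbon chain has 7 atoms, so the parent hydride is heptane.
Choose the numbering such that the substituent locant set {2,4,4,5} is lower than {3,4,4,6} at the first point of difference.
That gives a bromo group at C-2; an ethyl group at C-4; methyl groups at C-4 and C-5.
The substituents are ordered alphabetically, ignoring any di-/tri- multipliers.
Assembling the pieces gives 2-bromo-4-ethyl-4,5-dimethylheptane.

2-bromo-4-ethyl-4,5-dimethylheptane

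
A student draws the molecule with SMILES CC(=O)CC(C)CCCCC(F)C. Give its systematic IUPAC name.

The longest carbon chain that includes the carbonyl has 10 carbons, so the parent hydride is decane.
The principal characteristic group is a ketone (C=O on an internal carbon), named with the suffix -one.
Choose the numbering such that numbering from this end puts the carbonyl group at C-2 rather than C-9.
With this numbering: the carbonyl at C-2; a fluoro group at C-9; a methyl group at C-4.
Prefixes are listed alphabetically: fluoro, methyl.
The name is 9-fluoro-4-methyldecan-2-one.

9-fluoro-4-methyldecan-2-one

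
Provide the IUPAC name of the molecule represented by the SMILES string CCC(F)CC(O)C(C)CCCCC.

3-fluoro-6-methylundecan-5-ol

Counting along the main chain through the –OH group gives 11 carbons: the parent is undecane.
An alcohol (–OH) is the principal characteristic group, giving the suffix -ol.
Choose the numbering such that numbering from this end puts the hydroxyl group at C-5 rather than C-7.
This places the hydroxyl at C-5; a fluoro group at C-3; a methyl group at C-6.
Prefixes are listed alphabetically: fluoro, methyl.
Assembling the pieces gives 3-fluoro-6-methylundecan-5-ol.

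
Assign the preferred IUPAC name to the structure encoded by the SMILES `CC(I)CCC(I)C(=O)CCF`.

The longest carbon chain that includes the carbonyl has 8 carbons, so the parent hydride is octane.
The principal characteristic group is a ketone (C=O on an internal carbon), named with the suffix -one.
The numbering direction is chosen so that numbering from this end puts the carbonyl group at C-3 rather than C-6.
That gives the carbonyl at C-3; a fluoro group at C-1; iodo groups at C-4 and C-7.
Prefixes are listed alphabetically: fluoro, iodo.
Putting it together: 1-fluoro-4,7-diiodooctan-3-one.

1-fluoro-4,7-diiodooctan-3-one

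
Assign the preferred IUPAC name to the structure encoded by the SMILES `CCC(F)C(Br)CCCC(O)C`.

6-bromo-7-fluorononan-2-ol

The longest carbon chain that includes the –OH group has 9 carbons, so the parent hydride is nonane.
The highest-priority functional group is an alcohol (–OH), so the name ends in -ol.
Number the chain so that numbering from this end puts the hydroxyl group at C-2 rather than C-8.
With this numbering: the hydroxyl at C-2; a bromo group at C-6; a fluoro group at C-7.
The substituents are ordered alphabetically, ignoring any di-/tri- multipliers.
Assembling the pieces gives 6-bromo-7-fluorononan-2-ol.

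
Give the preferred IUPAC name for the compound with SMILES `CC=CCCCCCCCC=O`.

undec-9-enal

The longest carbon chain that includes the –CHO group and the multiple bond has 11 carbons, so the parent hydride is undecane.
The highest-priority functional group is an aldehyde (terminal –CHO), so the name ends in -al.
A C=C double bond in the chain gives the infix -ene-.
Number the chain so that the aldehyde carbon is C-1 by definition.
This places the double bond between C-9 and C-10.
Putting it together: undec-9-enal.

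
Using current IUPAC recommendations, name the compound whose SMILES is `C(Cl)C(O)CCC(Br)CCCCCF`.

The longest chain bearing the –OH group is 10 carbons long (decane).
An alcohol (–OH) is the principal characteristic group, giving the suffix -ol.
Number the chain so that numbering from this end puts the hydroxyl group at C-2 rather than C-9.
That gives the hydroxyl at C-2; a bromo group at C-5; a chloro group at C-1; a fluoro group at C-10.
The substituents are ordered alphabetically, ignoring any di-/tri- multipliers.
The name is 5-bromo-1-chloro-10-fluorodecan-2-ol.

5-bromo-1-chloro-10-fluorodecan-2-ol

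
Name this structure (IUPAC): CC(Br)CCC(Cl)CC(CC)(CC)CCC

The parent chain contains 10 carbons (decane).
Choose the numbering such that the substituent locant set {2,5,7,7} is lower than {4,4,6,9} at the first point of difference.
That gives a bromo group at C-2; a chloro group at C-5; two ethyl groups at C-7.
Prefixes are listed alphabetically: bromo, chloro, ethyl.
Putting it together: 2-bromo-5-chloro-7,7-diethyldecane.

2-bromo-5-chloro-7,7-diethyldecane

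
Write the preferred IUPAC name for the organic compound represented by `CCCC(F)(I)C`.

2-fluoro-2-iodopentane

The longest continuous carbon chain has 5 atoms, so the parent hydride is pentane.
The numbering direction is chosen so that the substituent locant set {2,2} is lower than {4,4} at the first point of difference.
With this numbering: a fluoro group at C-2; an iodo group at C-2.
Prefixes are listed alphabetically: fluoro, iodo.
Putting it together: 2-fluoro-2-iodopentane.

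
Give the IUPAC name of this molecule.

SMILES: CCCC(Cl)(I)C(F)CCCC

The longest carbon chain is 9 atoms: the parent is nonane.
The numbering direction is chosen so that the substituent locant set {4,4,5} is lower than {5,6,6} at the first point of difference.
That gives a chloro group at C-4; a fluoro group at C-5; an iodo group at C-4.
The substituents are ordered alphabetically, ignoring any di-/tri- multipliers.
Putting it together: 4-chloro-5-fluoro-4-iodononane.

4-chloro-5-fluoro-4-iodononane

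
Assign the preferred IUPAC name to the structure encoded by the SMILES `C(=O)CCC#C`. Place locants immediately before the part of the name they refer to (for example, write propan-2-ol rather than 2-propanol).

pent-4-ynal

The longest chain bearing the –CHO group and the multiple bond is 5 carbons long (pentane).
The highest-priority functional group is an aldehyde (terminal –CHO), so the name ends in -al.
The chain contains a C≡C triple bond, so the unsaturation ending is -yne.
Choose the numbering such that the aldehyde carbon is C-1 by definition.
With this numbering: the triple bond between C-4 and C-5.
Putting it together: pent-4-ynal.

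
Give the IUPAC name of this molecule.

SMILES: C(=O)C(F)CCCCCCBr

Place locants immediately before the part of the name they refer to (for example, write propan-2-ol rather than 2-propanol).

Counting along the main chain through the –CHO group gives 8 carbons: the parent is octane.
An aldehyde (terminal –CHO) is the principal characteristic group, giving the suffix -al.
The numbering direction is chosen so that the aldehyde carbon is C-1 by definition.
That gives a bromo group at C-8; a fluoro group at C-2.
Prefixes are listed alphabetically: bromo, fluoro.
Assembling the pieces gives 8-bromo-2-fluorooctanal.

8-bromo-2-fluorooctanal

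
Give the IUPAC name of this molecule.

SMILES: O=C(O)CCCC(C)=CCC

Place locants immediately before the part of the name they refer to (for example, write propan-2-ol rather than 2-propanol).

The longest carbon chain that includes the –COOH group and the multiple bond has 8 carbons, so the parent hydride is octane.
A carboxylic acid (terminal –COOH) is the principal characteristic group, giving the suffix -oic acid.
The chain contains a C=C double bond, so the unsaturation ending is -ene.
Choose the numbering such that the carboxylic acid carbon is C-1 by definition.
That gives the double bond between C-5 and C-6; a methyl group at C-5.
The name is 5-methyloct-5-enoic acid.

5-methyloct-5-enoic acid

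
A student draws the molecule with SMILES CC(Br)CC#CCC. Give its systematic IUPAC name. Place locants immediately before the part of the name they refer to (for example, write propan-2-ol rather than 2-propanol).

6-bromohept-3-yne

The longest chain bearing the multiple bond is 7 carbons long (heptane).
A C≡C triple bond in the chain gives the infix -yne-.
Number the chain so that numbering from this end puts the triple bond at C-3 rather than C-4.
With this numbering: the triple bond between C-3 and C-4; a bromo group at C-6.
Assembling the pieces gives 6-bromohept-3-yne.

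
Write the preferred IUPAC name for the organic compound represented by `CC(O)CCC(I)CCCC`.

The longest carbon chain that includes the –OH group has 9 carbons, so the parent hydride is nonane.
An alcohol (–OH) is the principal characteristic group, giving the suffix -ol.
Number the chain so that numbering from this end puts the hydroxyl group at C-2 rather than C-8.
That gives the hydroxyl at C-2; an iodo group at C-5.
Putting it together: 5-iodononan-2-ol.

5-iodononan-2-ol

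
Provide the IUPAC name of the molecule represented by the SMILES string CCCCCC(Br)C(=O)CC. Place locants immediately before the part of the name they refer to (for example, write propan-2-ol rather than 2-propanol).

Counting along the main chain through the carbonyl gives 9 carbons: the parent is nonane.
A ketone (C=O on an internal carbon) is the principal characteristic group, giving the suffix -one.
The numbering direction is chosen so that numbering from this end puts the carbonyl group at C-3 rather than C-7.
That gives the carbonyl at C-3; a bromo group at C-4.
The name is 4-bromononan-3-one.

4-bromononan-3-one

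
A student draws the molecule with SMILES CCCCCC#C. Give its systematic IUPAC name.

hept-1-yne

The longest chain bearing the multiple bond is 7 carbons long (heptane).
There is one C≡C triple bond, indicated by the ending -yne.
Choose the numbering such that numbering from this end puts the triple bond at C-1 rather than C-6.
With this numbering: the triple bond between C-1 and C-2.
Assembling the pieces gives hept-1-yne.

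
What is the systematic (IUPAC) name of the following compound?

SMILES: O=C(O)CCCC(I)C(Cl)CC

6-chloro-5-iodooctanoic acid

The longest chain bearing the –COOH group is 8 carbons long (octane).
A carboxylic acid (terminal –COOH) is the principal characteristic group, giving the suffix -oic acid.
Choose the numbering such that the carboxylic acid carbon is C-1 by definition.
That gives a chloro group at C-6; an iodo group at C-5.
Substituent prefixes are cited in alphabetical order (multiplying prefixes like di-/tri- are ignored for ordering).
Putting it together: 6-chloro-5-iodooctanoic acid.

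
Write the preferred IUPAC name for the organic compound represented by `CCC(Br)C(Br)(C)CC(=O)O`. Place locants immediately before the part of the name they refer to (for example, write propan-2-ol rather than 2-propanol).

3,4-dibromo-3-methylhexanoic acid

The longest carbon chain that includes the –COOH group has 6 carbons, so the parent hydride is hexane.
A carboxylic acid (terminal –COOH) is the principal characteristic group, giving the suffix -oic acid.
Number the chain so that the carboxylic acid carbon is C-1 by definition.
This places bromo groups at C-3 and C-4; a methyl group at C-3.
The substituents are ordered alphabetically, ignoring any di-/tri- multipliers.
The name is 3,4-dibromo-3-methylhexanoic acid.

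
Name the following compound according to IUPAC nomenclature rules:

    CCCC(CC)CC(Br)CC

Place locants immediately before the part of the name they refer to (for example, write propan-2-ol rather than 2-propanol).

3-bromo-5-ethyloctane

The longest carbon chain is 8 atoms: the parent is octane.
Number the chain so that the substituent locant set {3,5} is lower than {4,6} at the first point of difference.
That gives a bromo group at C-3; an ethyl group at C-5.
Substituent prefixes are cited in alphabetical order (multiplying prefixes like di-/tri- are ignored for ordering).
Putting it together: 3-bromo-5-ethyloctane.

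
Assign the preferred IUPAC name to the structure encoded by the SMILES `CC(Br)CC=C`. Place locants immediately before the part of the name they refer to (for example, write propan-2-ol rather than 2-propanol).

Counting along the main chain through the multiple bond gives 5 carbons: the parent is pentane.
The chain contains a C=C double bond, so the unsaturation ending is -ene.
Number the chain so that numbering from this end puts the double bond at C-1 rather than C-4.
That gives the double bond between C-1 and C-2; a bromo group at C-4.
Putting it together: 4-bromopent-1-ene.

4-bromopent-1-ene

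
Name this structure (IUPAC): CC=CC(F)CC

Counting along the main chain through the multiple bond gives 6 carbons: the parent is hexane.
The chain contains a C=C double bond, so the unsaturation ending is -ene.
Number the chain so that numbering from this end puts the double bond at C-2 rather than C-4.
With this numbering: the double bond between C-2 and C-3; a fluoro group at C-4.
The name is 4-fluorohex-2-ene.

4-fluorohex-2-ene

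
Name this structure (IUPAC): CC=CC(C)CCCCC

Counting along the main chain through the multiple bond gives 9 carbons: the parent is nonane.
The chain contains a C=C double bond, so the unsaturation ending is -ene.
The numbering direction is chosen so that numbering from this end puts the double bond at C-2 rather than C-7.
That gives the double bond between C-2 and C-3; a methyl group at C-4.
Putting it together: 4-methylnon-2-ene.

4-methylnon-2-ene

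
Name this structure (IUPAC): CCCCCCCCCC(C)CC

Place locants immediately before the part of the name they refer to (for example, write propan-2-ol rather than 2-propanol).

The longest continuous carbon chain has 12 atoms, so the parent hydride is dodecane.
Number the chain so that the substituent locant set {3} is lower than {10} at the first point of difference.
That gives a methyl group at C-3.
Assembling the pieces gives 3-methyldodecane.

3-methyldodecane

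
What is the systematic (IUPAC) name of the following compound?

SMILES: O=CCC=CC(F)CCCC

5-fluoronon-3-enal

Counting along the main chain through the –CHO group and the multiple bond gives 9 carbons: the parent is nonane.
The principal characteristic group is an aldehyde (terminal –CHO), named with the suffix -al.
There is one C=C double bond, indicated by the ending -ene.
The numbering direction is chosen so that the aldehyde carbon is C-1 by definition.
That gives the double bond between C-3 and C-4; a fluoro group at C-5.
The name is 5-fluoronon-3-enal.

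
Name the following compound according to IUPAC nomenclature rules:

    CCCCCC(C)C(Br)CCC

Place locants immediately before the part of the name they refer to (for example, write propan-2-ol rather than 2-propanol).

4-bromo-5-methyldecane

The longest continuous carbon chain has 10 atoms, so the parent hydride is decane.
Number the chain so that the substituent locant set {4,5} is lower than {6,7} at the first point of difference.
This places a bromo group at C-4; a methyl group at C-5.
The substituents are ordered alphabetically, ignoring any di-/tri- multipliers.
Assembling the pieces gives 4-bromo-5-methyldecane.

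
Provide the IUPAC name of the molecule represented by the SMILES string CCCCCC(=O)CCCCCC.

Counting along the main chain through the carbonyl gives 12 carbons: the parent is dodecane.
The principal characteristic group is a ketone (C=O on an internal carbon), named with the suffix -one.
Choose the numbering such that numbering from this end puts the carbonyl group at C-6 rather than C-7.
That gives the carbonyl at C-6.
Assembling the pieces gives dodecan-6-one.

dodecan-6-one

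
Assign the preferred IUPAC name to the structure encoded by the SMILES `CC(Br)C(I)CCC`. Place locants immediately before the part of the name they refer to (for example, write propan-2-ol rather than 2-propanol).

The longest continuous carbon chain has 6 atoms, so the parent hydride is hexane.
Number the chain so that the substituent locant set {2,3} is lower than {4,5} at the first point of difference.
With this numbering: a bromo group at C-2; an iodo group at C-3.
Substituent prefixes are cited in alphabetical order (multiplying prefixes like di-/tri- are ignored for ordering).
The name is 2-bromo-3-iodohexane.

2-bromo-3-iodohexane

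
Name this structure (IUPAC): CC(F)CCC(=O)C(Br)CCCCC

6-bromo-2-fluoroundecan-5-one

The longest carbon chain that includes the carbonyl has 11 carbons, so the parent hydride is undecane.
A ketone (C=O on an internal carbon) is the principal characteristic group, giving the suffix -one.
Number the chain so that numbering from this end puts the carbonyl group at C-5 rather than C-7.
With this numbering: the carbonyl at C-5; a bromo group at C-6; a fluoro group at C-2.
Prefixes are listed alphabetically: bromo, fluoro.
The name is 6-bromo-2-fluoroundecan-5-one.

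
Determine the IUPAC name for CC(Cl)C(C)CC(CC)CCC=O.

Counting along the main chain through the –CHO group gives 8 carbons: the parent is octane.
The highest-priority functional group is an aldehyde (terminal –CHO), so the name ends in -al.
Choose the numbering such that the aldehyde carbon is C-1 by definition.
With this numbering: a chloro group at C-7; an ethyl group at C-4; a methyl group at C-6.
Substituent prefixes are cited in alphabetical order (multiplying prefixes like di-/tri- are ignored for ordering).
Putting it together: 7-chloro-4-ethyl-6-methyloctanal.

7-chloro-4-ethyl-6-methyloctanal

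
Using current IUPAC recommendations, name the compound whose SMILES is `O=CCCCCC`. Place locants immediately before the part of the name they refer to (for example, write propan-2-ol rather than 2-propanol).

hexanal

The longest carbon chain that includes the –CHO group has 6 carbons, so the parent hydride is hexane.
An aldehyde (terminal –CHO) is the principal characteristic group, giving the suffix -al.
The numbering direction is chosen so that the aldehyde carbon is C-1 by definition.
Putting it together: hexanal.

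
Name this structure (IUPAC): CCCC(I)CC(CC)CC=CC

The longest chain bearing the multiple bond is 10 carbons long (decane).
A C=C double bond in the chain gives the infix -ene-.
Number the chain so that numbering from this end puts the double bond at C-2 rather than C-8.
With this numbering: the double bond between C-2 and C-3; an ethyl group at C-5; an iodo group at C-7.
Substituent prefixes are cited in alphabetical order (multiplying prefixes like di-/tri- are ignored for ordering).
The name is 5-ethyl-7-iododec-2-ene.

5-ethyl-7-iododec-2-ene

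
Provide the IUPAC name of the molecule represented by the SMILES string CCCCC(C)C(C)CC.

3,4-dimethyloctane

The longest continuous carbon chain has 8 atoms, so the parent hydride is octane.
Choose the numbering such that the substituent locant set {3,4} is lower than {5,6} at the first point of difference.
This places methyl groups at C-3 and C-4.
Assembling the pieces gives 3,4-dimethyloctane.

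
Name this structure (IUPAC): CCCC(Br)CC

The longest carbon chain is 6 atoms: the parent is hexane.
Number the chain so that the substituent locant set {3} is lower than {4} at the first point of difference.
This places a bromo group at C-3.
The name is 3-bromohexane.

3-bromohexane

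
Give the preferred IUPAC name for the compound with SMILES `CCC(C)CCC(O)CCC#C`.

8-methyldec-1-yn-5-ol

The longest carbon chain that includes the –OH group and the multiple bond has 10 carbons, so the parent hydride is decane.
An alcohol (–OH) is the principal characteristic group, giving the suffix -ol.
The chain contains a C≡C triple bond, so the unsaturation ending is -yne.
The numbering direction is chosen so that numbering from this end puts the hydroxyl group at C-5 rather than C-6.
That gives the hydroxyl at C-5; the triple bond between C-1 and C-2; a methyl group at C-8.
The name is 8-methyldec-1-yn-5-ol.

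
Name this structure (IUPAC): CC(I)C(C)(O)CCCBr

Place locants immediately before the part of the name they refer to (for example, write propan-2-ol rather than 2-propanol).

The longest carbon chain that includes the –OH group has 6 carbons, so the parent hydride is hexane.
The highest-priority functional group is an alcohol (–OH), so the name ends in -ol.
The numbering direction is chosen so that numbering from this end puts the hydroxyl group at C-3 rather than C-4.
That gives the hydroxyl at C-3; a bromo group at C-6; an iodo group at C-2; a methyl group at C-3.
The substituents are ordered alphabetically, ignoring any di-/tri- multipliers.
Assembling the pieces gives 6-bromo-2-iodo-3-methylhexan-3-ol.

6-bromo-2-iodo-3-methylhexan-3-ol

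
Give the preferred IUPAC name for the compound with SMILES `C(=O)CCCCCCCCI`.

9-iodononanal

Counting along the main chain through the –CHO group gives 9 carbons: the parent is nonane.
The highest-priority functional group is an aldehyde (terminal –CHO), so the name ends in -al.
Number the chain so that the aldehyde carbon is C-1 by definition.
With this numbering: an iodo group at C-9.
Putting it together: 9-iodononanal.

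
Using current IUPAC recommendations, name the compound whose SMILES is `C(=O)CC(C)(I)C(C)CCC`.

Counting along the main chain through the –CHO group gives 7 carbons: the parent is heptane.
The principal characteristic group is an aldehyde (terminal –CHO), named with the suffix -al.
Number the chain so that the aldehyde carbon is C-1 by definition.
This places an iodo group at C-3; methyl groups at C-3 and C-4.
Prefixes are listed alphabetically: iodo, methyl.
Assembling the pieces gives 3-iodo-3,4-dimethylheptanal.

3-iodo-3,4-dimethylheptanal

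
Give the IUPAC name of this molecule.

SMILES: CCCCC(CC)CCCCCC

The longest continuous carbon chain has 11 atoms, so the parent hydride is undecane.
The numbering direction is chosen so that the substituent locant set {5} is lower than {7} at the first point of difference.
That gives an ethyl group at C-5.
Putting it together: 5-ethylundecane.

5-ethylundecane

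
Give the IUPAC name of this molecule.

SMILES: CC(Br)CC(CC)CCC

The parent chain contains 7 carbons (heptane).
The numbering direction is chosen so that the substituent locant set {2,4} is lower than {4,6} at the first point of difference.
That gives a bromo group at C-2; an ethyl group at C-4.
Substituent prefixes are cited in alphabetical order (multiplying prefixes like di-/tri- are ignored for ordering).
Putting it together: 2-bromo-4-ethylheptane.

2-bromo-4-ethylheptane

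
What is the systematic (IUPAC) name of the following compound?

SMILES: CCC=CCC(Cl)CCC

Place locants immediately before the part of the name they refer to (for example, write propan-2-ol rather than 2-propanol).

The longest carbon chain that includes the multiple bond has 9 carbons, so the parent hydride is nonane.
The chain contains a C=C double bond, so the unsaturation ending is -ene.
Choose the numbering such that numbering from this end puts the double bond at C-3 rather than C-6.
This places the double bond between C-3 and C-4; a chloro group at C-6.
The name is 6-chloronon-3-ene.

6-chloronon-3-ene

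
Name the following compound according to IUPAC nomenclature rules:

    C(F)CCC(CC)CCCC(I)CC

4-ethyl-1-fluoro-8-iododecane

The longest continuous carbon chain has 10 atoms, so the parent hydride is decane.
Choose the numbering such that the substituent locant set {1,4,8} is lower than {3,7,10} at the first point of difference.
That gives an ethyl group at C-4; a fluoro group at C-1; an iodo group at C-8.
The substituents are ordered alphabetically, ignoring any di-/tri- multipliers.
Putting it together: 4-ethyl-1-fluoro-8-iododecane.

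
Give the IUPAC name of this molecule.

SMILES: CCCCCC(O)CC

octan-3-ol

Counting along the main chain through the –OH group gives 8 carbons: the parent is octane.
The highest-priority functional group is an alcohol (–OH), so the name ends in -ol.
Choose the numbering such that numbering from this end puts the hydroxyl group at C-3 rather than C-6.
That gives the hydroxyl at C-3.
Putting it together: octan-3-ol.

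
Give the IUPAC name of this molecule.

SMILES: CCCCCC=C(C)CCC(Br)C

2-bromo-5-methylundec-5-ene

The longest chain bearing the multiple bond is 11 carbons long (undecane).
There is one C=C double bond, indicated by the ending -ene.
Choose the numbering such that numbering from this end puts the double bond at C-5 rather than C-6.
With this numbering: the double bond between C-5 and C-6; a bromo group at C-2; a methyl group at C-5.
Substituent prefixes are cited in alphabetical order (multiplying prefixes like di-/tri- are ignored for ordering).
Putting it together: 2-bromo-5-methylundec-5-ene.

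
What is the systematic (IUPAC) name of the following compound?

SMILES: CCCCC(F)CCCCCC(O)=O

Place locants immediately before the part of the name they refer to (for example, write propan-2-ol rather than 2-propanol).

The longest chain bearing the –COOH group is 11 carbons long (undecane).
The highest-priority functional group is a carboxylic acid (terminal –COOH), so the name ends in -oic acid.
Choose the numbering such that the carboxylic acid carbon is C-1 by definition.
This places a fluoro group at C-7.
The name is 7-fluoroundecanoic acid.

7-fluoroundecanoic acid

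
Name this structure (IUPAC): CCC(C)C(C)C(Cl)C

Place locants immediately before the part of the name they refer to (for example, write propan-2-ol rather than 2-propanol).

The parent chain contains 6 carbons (hexane).
Number the chain so that the substituent locant set {2,3,4} is lower than {3,4,5} at the first point of difference.
That gives a chloro group at C-2; methyl groups at C-3 and C-4.
Prefixes are listed alphabetically: chloro, methyl.
Putting it together: 2-chloro-3,4-dimethylhexane.

2-chloro-3,4-dimethylhexane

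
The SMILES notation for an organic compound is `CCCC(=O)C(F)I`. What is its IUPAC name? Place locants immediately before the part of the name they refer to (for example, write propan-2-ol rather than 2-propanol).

1-fluoro-1-iodopentan-2-one

Counting along the main chain through the carbonyl gives 5 carbons: the parent is pentane.
The principal characteristic group is a ketone (C=O on an internal carbon), named with the suffix -one.
The numbering direction is chosen so that numbering from this end puts the carbonyl group at C-2 rather than C-4.
This places the carbonyl at C-2; a fluoro group at C-1; an iodo group at C-1.
Substituent prefixes are cited in alphabetical order (multiplying prefixes like di-/tri- are ignored for ordering).
Putting it together: 1-fluoro-1-iodopentan-2-one.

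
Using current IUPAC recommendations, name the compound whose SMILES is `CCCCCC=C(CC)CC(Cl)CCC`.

4-chloro-6-ethyldodec-6-ene

The longest carbon chain that includes the multiple bond has 12 carbons, so the parent hydride is dodecane.
The chain contains a C=C double bond, so the unsaturation ending is -ene.
Choose the numbering such that the substituent locant set {4,6} is lower than {7,9} at the first point of difference.
With this numbering: the double bond between C-6 and C-7; a chloro group at C-4; an ethyl group at C-6.
Prefixes are listed alphabetically: chloro, ethyl.
Putting it together: 4-chloro-6-ethyldodec-6-ene.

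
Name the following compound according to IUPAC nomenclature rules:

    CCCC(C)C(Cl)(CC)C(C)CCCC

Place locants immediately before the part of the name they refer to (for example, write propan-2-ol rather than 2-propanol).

The longest continuous carbon chain has 10 atoms, so the parent hydride is decane.
Choose the numbering such that the substituent locant set {4,5,5,6} is lower than {5,6,6,7} at the first point of difference.
That gives a chloro group at C-5; an ethyl group at C-5; methyl groups at C-4 and C-6.
Substituent prefixes are cited in alphabetical order (multiplying prefixes like di-/tri- are ignored for ordering).
Putting it together: 5-chloro-5-ethyl-4,6-dimethyldecane.

5-chloro-5-ethyl-4,6-dimethyldecane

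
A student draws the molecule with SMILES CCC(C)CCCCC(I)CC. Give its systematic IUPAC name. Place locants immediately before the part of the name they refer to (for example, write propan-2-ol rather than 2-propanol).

The parent chain contains 10 carbons (decane).
Number the chain so that the locant sets are identical either way, so the alphabetically earlier iodo substituent takes the lower locant (3 rather than 8).
That gives an iodo group at C-3; a methyl group at C-8.
Prefixes are listed alphabetically: iodo, methyl.
Assembling the pieces gives 3-iodo-8-methyldecane.

3-iodo-8-methyldecane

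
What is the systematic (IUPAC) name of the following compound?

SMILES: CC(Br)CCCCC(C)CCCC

2-bromo-7-methylundecane

The longest continuous carbon chain has 11 atoms, so the parent hydride is undecane.
The numbering direction is chosen so that the substituent locant set {2,7} is lower than {5,10} at the first point of difference.
This places a bromo group at C-2; a methyl group at C-7.
Prefixes are listed alphabetically: bromo, methyl.
Putting it together: 2-bromo-7-methylundecane.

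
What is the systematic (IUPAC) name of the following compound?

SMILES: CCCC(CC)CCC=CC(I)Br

The longest carbon chain that includes the multiple bond has 9 carbons, so the parent hydride is nonane.
There is one C=C double bond, indicated by the ending -ene.
The numbering direction is chosen so that numbering from this end puts the double bond at C-2 rather than C-7.
That gives the double bond between C-2 and C-3; a bromo group at C-1; an ethyl group at C-6; an iodo group at C-1.
The substituents are ordered alphabetically, ignoring any di-/tri- multipliers.
Assembling the pieces gives 1-bromo-6-ethyl-1-iodonon-2-ene.

1-bromo-6-ethyl-1-iodonon-2-ene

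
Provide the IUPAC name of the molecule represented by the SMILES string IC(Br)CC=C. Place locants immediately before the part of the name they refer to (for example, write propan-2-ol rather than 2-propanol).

4-bromo-4-iodobut-1-ene

The longest chain bearing the multiple bond is 4 carbons long (butane).
There is one C=C double bond, indicated by the ending -ene.
The numbering direction is chosen so that numbering from this end puts the double bond at C-1 rather than C-3.
That gives the double bond between C-1 and C-2; a bromo group at C-4; an iodo group at C-4.
Prefixes are listed alphabetically: bromo, iodo.
Putting it together: 4-bromo-4-iodobut-1-ene.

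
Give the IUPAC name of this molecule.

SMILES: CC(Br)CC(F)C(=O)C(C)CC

The longest carbon chain that includes the carbonyl has 8 carbons, so the parent hydride is octane.
A ketone (C=O on an internal carbon) is the principal characteristic group, giving the suffix -one.
Number the chain so that numbering from this end puts the carbonyl group at C-4 rather than C-5.
With this numbering: the carbonyl at C-4; a bromo group at C-7; a fluoro group at C-5; a methyl group at C-3.
Substituent prefixes are cited in alphabetical order (multiplying prefixes like di-/tri- are ignored for ordering).
The name is 7-bromo-5-fluoro-3-methyloctan-4-one.

7-bromo-5-fluoro-3-methyloctan-4-one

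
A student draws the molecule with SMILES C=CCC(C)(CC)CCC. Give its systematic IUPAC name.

The longest chain bearing the multiple bond is 7 carbons long (heptane).
A C=C double bond in the chain gives the infix -ene-.
Number the chain so that numbering from this end puts the double bond at C-1 rather than C-6.
This places the double bond between C-1 and C-2; an ethyl group at C-4; a methyl group at C-4.
Prefixes are listed alphabetically: ethyl, methyl.
Assembling the pieces gives 4-ethyl-4-methylhept-1-ene.

4-ethyl-4-methylhept-1-ene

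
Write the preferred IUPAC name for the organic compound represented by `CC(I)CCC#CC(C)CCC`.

The longest chain bearing the multiple bond is 10 carbons long (decane).
The chain contains a C≡C triple bond, so the unsaturation ending is -yne.
Choose the numbering such that the substituent locant set {2,7} is lower than {4,9} at the first point of difference.
With this numbering: the triple bond between C-5 and C-6; an iodo group at C-2; a methyl group at C-7.
Prefixes are listed alphabetically: iodo, methyl.
The name is 2-iodo-7-methyldec-5-yne.

2-iodo-7-methyldec-5-yne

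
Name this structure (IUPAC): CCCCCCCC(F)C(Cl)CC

3-chloro-4-fluoroundecane

The longest continuous carbon chain has 11 atoms, so the parent hydride is undecane.
Choose the numbering such that the substituent locant set {3,4} is lower than {8,9} at the first point of difference.
That gives a chloro group at C-3; a fluoro group at C-4.
Substituent prefixes are cited in alphabetical order (multiplying prefixes like di-/tri- are ignored for ordering).
Putting it together: 3-chloro-4-fluoroundecane.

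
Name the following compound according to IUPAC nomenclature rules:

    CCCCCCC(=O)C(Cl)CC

3-chlorodecan-4-one

The longest chain bearing the carbonyl is 10 carbons long (decane).
A ketone (C=O on an internal carbon) is the principal characteristic group, giving the suffix -one.
Number the chain so that numbering from this end puts the carbonyl group at C-4 rather than C-7.
With this numbering: the carbonyl at C-4; a chloro group at C-3.
Putting it together: 3-chlorodecan-4-one.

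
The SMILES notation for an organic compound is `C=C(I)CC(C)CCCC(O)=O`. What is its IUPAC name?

7-iodo-5-methyloct-7-enoic acid

Counting along the main chain through the –COOH group and the multiple bond gives 8 carbons: the parent is octane.
A carboxylic acid (terminal –COOH) is the principal characteristic group, giving the suffix -oic acid.
A C=C double bond in the chain gives the infix -ene-.
The numbering direction is chosen so that the carboxylic acid carbon is C-1 by definition.
With this numbering: the double bond between C-7 and C-8; an iodo group at C-7; a methyl group at C-5.
Substituent prefixes are cited in alphabetical order (multiplying prefixes like di-/tri- are ignored for ordering).
Putting it together: 7-iodo-5-methyloct-7-enoic acid.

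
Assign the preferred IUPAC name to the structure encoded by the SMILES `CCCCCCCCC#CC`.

The longest chain bearing the multiple bond is 11 carbons long (undecane).
A C≡C triple bond in the chain gives the infix -yne-.
Choose the numbering such that numbering from this end puts the triple bond at C-2 rather than C-9.
This places the triple bond between C-2 and C-3.
The name is undec-2-yne.

undec-2-yne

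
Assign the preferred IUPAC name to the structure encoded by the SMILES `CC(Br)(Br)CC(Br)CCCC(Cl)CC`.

2,2,4-tribromo-8-chlorodecane

The longest carbon chain is 10 atoms: the parent is decane.
The numbering direction is chosen so that the substituent locant set {2,2,4,8} is lower than {3,7,9,9} at the first point of difference.
With this numbering: bromo groups at C-2 (×2) and C-4; a chloro group at C-8.
The substituents are ordered alphabetically, ignoring any di-/tri- multipliers.
The name is 2,2,4-tribromo-8-chlorodecane.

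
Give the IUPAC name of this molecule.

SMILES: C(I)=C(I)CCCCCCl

The longest carbon chain that includes the multiple bond has 7 carbons, so the parent hydride is heptane.
There is one C=C double bond, indicated by the ending -ene.
Number the chain so that numbering from this end puts the double bond at C-1 rather than C-6.
That gives the double bond between C-1 and C-2; a chloro group at C-7; iodo groups at C-1 and C-2.
The substituents are ordered alphabetically, ignoring any di-/tri- multipliers.
The name is 7-chloro-1,2-diiodohept-1-ene.

7-chloro-1,2-diiodohept-1-ene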